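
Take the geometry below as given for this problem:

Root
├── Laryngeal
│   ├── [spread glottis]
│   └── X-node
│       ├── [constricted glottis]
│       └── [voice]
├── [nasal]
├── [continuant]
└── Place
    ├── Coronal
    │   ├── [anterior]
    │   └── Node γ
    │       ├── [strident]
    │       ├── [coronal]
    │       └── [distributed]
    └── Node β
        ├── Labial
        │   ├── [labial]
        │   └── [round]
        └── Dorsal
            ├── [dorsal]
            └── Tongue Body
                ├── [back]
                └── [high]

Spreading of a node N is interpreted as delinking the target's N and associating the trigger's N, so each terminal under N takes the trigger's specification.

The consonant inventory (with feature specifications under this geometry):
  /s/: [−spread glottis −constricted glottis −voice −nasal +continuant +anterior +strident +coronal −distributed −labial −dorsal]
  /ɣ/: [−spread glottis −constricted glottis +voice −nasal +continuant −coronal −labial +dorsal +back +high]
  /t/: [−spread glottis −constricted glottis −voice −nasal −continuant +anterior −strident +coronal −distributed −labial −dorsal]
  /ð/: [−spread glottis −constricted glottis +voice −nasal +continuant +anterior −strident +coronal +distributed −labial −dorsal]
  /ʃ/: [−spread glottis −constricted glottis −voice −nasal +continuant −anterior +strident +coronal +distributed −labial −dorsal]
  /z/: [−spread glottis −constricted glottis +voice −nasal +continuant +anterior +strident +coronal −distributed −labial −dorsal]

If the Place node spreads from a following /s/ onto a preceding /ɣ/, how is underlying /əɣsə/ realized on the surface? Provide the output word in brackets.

Terminals under Place in this geometry: [anterior], [strident], [coronal], [distributed], [labial], [round], [dorsal], [back], [high].
The target acquires /s/'s values for everything under Place — [+anterior], [+strident], [+coronal], [−distributed], [−labial], [−dorsal] — while keeping its own [spread glottis], [constricted glottis], [voice], ….
This feature bundle is that of [z], so /əɣsə/ surfaces as [əzsə].

[əzsə]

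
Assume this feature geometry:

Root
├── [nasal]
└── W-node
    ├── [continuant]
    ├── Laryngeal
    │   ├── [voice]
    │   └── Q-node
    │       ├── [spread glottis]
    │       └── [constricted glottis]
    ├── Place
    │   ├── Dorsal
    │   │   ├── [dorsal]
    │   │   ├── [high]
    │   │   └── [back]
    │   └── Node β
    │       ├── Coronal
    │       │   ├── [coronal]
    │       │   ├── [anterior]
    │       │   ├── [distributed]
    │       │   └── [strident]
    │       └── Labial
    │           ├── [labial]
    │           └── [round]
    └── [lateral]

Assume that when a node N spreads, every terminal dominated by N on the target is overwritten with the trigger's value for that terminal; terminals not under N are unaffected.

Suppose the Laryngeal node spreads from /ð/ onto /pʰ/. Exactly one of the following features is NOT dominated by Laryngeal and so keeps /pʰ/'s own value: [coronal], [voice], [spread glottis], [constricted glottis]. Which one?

[coronal]

Laryngeal dominates exactly [voice], [spread glottis], [constricted glottis].
Of the listed options, [voice], [spread glottis], [constricted glottis] are among these and would be overwritten by spreading Laryngeal.
[coronal] attaches under Coronal, not under Laryngeal, so /pʰ/ retains its own value for [coronal].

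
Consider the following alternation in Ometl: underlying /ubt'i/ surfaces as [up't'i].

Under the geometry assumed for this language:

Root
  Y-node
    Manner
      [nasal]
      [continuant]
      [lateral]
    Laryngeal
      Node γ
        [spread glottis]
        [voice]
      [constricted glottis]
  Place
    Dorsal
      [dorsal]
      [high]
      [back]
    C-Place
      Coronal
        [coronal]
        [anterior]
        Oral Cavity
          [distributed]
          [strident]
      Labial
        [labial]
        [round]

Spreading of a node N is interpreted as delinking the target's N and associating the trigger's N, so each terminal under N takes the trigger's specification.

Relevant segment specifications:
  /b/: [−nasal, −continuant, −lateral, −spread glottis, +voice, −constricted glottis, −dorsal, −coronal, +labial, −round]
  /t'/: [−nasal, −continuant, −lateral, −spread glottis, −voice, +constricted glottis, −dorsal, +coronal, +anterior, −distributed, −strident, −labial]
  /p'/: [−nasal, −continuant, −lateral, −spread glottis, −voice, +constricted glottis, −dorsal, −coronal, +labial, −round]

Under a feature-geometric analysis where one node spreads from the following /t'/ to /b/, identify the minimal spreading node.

Laryngeal

The alternation /b/ → [p'] changes [voice], [constricted glottis] and nothing else.
Tracing each changed feature up the tree, the paths first meet at Laryngeal; any lower node misses at least one of them.
If Laryngeal spreads, every terminal under it takes /t'/'s value, producing [p'] as observed.
Features on which the two segments disagree outside Laryngeal, such as [coronal], [labial], are unchanged — nothing dominating them spread, and Laryngeal is the minimal sufficient constituent.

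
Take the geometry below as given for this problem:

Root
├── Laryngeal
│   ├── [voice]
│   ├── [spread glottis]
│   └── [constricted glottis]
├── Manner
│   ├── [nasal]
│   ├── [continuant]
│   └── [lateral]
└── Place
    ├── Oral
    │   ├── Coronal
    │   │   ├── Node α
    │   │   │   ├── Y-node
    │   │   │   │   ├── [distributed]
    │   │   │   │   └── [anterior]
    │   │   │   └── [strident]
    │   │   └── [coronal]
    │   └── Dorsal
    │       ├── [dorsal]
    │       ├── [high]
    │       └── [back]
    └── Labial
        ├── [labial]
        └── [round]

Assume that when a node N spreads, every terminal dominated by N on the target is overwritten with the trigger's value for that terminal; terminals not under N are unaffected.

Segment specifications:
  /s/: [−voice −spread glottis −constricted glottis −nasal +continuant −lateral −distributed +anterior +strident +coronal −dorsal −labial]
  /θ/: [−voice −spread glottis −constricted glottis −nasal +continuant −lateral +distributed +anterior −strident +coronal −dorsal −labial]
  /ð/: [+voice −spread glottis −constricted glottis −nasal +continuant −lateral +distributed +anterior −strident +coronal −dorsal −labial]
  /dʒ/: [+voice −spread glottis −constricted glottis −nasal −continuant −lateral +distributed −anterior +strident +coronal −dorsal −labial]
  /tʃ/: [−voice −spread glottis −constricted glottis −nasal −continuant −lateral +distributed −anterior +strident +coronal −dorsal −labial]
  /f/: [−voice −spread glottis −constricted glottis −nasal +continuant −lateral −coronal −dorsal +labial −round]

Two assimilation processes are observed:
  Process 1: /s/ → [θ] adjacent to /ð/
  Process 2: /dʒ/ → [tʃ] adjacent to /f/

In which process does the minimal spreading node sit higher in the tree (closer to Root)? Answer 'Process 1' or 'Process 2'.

Process 2

Process 1: the features that change are [distributed], [strident]; the minimal node is Node α (depth 4).
Process 2 alters [voice]; the lowest dominating node is [voice] (depth 2 from Root).
[voice] is closer to Root than Node α, so Process 2 spreads the higher node.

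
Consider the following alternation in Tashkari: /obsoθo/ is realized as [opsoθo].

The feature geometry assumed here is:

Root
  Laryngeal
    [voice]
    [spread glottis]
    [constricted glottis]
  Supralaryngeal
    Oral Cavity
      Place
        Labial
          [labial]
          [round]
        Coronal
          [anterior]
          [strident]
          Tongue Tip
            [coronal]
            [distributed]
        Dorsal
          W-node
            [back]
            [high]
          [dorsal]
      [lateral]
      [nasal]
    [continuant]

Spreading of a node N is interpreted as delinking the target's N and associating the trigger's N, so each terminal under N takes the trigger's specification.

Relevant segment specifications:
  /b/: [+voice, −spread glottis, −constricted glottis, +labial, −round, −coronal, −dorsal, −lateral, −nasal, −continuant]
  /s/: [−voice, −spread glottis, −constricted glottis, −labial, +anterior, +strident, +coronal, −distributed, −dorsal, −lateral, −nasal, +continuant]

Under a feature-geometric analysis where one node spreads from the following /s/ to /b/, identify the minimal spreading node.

/b/ and [p] differ in [voice]; every other specified feature is identical.
With a single altered terminal, the smallest constituent that could spread is that terminal — [voice].
Features on which the two segments disagree outside [voice], such as [labial], [coronal], are unchanged — nothing dominating them spread, and [voice] is the minimal sufficient constituent.

[voice]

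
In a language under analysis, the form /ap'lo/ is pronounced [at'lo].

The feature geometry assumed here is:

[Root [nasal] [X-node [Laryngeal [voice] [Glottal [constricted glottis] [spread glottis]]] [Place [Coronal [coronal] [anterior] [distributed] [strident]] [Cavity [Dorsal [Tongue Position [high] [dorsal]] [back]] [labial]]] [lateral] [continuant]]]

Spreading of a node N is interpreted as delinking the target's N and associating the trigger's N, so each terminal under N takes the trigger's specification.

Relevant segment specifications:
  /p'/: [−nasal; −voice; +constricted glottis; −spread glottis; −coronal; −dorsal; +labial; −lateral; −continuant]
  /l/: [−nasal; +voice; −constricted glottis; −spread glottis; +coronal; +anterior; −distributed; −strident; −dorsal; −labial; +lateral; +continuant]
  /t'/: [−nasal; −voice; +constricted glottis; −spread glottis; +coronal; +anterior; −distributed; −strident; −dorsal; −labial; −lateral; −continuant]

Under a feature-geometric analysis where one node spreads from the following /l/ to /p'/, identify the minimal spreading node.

Place

Feature comparison: [labial], [coronal], [anterior], [distributed], [strident] differ between /p'/ and [t']; the remaining terminals match.
These terminals are all dominated by Place, and no proper subconstituent of Place covers them all; Place is their lowest common ancestor.
Spreading Place from /l/ overwrites each of those terminals with /l/'s values, yielding exactly [t'].
Since [constricted glottis], [lateral] are preserved even though /l/ disagrees there, no node above Place spread.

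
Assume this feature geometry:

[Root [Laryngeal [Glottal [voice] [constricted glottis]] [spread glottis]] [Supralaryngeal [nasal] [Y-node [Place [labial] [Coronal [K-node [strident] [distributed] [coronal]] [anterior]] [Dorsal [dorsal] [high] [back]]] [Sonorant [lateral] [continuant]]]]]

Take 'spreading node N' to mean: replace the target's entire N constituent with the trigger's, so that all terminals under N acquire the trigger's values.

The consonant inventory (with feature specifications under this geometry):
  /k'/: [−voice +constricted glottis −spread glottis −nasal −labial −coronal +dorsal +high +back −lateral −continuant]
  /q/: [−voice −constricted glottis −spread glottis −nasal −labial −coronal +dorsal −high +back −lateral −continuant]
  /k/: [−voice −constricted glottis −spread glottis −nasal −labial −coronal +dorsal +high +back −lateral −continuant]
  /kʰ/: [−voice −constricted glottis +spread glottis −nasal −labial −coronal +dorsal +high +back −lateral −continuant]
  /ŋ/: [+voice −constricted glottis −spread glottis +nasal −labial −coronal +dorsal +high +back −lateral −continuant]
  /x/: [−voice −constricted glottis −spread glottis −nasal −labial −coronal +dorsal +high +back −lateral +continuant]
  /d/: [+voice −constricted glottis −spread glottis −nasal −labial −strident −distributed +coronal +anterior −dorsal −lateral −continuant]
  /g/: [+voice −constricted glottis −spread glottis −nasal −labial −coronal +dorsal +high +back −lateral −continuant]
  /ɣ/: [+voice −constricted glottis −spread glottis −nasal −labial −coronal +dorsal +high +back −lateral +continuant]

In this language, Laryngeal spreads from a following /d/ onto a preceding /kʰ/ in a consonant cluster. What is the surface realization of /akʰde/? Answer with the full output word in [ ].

[agde]

Laryngeal immediately or transitively dominates [voice], [constricted glottis], [spread glottis].
The target acquires /d/'s values for everything under Laryngeal — [+voice], [−constricted glottis], [−spread glottis] — while keeping its own [nasal], [labial], [coronal], ….
Among the inventory, only /g/ has exactly this specification, giving the surface form [agde].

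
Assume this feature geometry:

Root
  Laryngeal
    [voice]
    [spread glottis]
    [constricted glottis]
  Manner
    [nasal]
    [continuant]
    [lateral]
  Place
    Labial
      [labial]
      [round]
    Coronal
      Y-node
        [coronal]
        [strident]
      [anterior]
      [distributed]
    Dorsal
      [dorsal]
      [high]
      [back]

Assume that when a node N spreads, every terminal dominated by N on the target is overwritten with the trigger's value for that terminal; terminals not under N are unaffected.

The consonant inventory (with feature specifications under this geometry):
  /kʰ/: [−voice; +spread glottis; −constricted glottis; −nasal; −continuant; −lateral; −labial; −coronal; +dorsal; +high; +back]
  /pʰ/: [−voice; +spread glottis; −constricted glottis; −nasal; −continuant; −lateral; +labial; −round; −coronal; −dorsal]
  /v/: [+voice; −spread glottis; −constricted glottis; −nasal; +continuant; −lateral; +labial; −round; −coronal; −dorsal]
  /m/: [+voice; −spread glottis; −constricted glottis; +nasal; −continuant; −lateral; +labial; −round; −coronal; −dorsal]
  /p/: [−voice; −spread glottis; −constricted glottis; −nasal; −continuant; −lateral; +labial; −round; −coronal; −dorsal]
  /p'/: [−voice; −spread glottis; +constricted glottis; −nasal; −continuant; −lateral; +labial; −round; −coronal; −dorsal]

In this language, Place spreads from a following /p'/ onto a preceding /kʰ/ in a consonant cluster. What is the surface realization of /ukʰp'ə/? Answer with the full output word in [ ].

Terminals under Place in this geometry: [labial], [round], [coronal], [strident], [anterior], [distributed], [dorsal], [high], [back].
Spreading Place from /p'/ onto /kʰ/ replaces those values with /p'/'s: [+labial], [−round], [−coronal], [−dorsal]. Features outside Place ([voice], [spread glottis], [constricted glottis], …) stay as in /kʰ/.
The resulting bundle matches /pʰ/ in the inventory; substituting it for /kʰ/ gives [upʰp'ə].

[upʰp'ə]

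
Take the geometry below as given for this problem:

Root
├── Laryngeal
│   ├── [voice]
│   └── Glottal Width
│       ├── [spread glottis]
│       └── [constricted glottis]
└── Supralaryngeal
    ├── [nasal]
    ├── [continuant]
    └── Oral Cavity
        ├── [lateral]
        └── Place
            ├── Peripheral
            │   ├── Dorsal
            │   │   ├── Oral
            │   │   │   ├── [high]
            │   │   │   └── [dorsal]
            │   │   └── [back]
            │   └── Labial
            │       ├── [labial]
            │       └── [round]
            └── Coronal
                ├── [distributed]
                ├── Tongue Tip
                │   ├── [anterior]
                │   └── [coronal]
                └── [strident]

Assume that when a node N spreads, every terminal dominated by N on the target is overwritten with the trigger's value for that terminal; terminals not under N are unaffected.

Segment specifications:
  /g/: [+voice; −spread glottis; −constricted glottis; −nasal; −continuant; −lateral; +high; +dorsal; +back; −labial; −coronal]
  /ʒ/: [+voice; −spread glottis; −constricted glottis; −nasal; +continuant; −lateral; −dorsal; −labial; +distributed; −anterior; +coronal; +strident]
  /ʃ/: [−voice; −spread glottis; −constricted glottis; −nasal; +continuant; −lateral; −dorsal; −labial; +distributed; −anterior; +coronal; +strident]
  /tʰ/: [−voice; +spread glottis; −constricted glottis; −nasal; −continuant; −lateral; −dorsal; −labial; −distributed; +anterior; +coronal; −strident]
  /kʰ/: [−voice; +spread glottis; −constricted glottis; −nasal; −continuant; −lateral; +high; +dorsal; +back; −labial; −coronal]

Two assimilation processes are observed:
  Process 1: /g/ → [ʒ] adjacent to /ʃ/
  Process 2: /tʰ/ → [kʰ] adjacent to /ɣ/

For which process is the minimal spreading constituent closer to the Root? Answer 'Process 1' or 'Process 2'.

In Process 1, [continuant], [coronal], [anterior], [distributed], [strident], [dorsal], [high], [back] change, so the minimal spreading node is Supralaryngeal at depth 1.
Process 2: the features that change are [coronal], [anterior], [distributed], [strident], [dorsal], [high], [back]; the minimal node is Place (depth 3).
Supralaryngeal is closer to Root than Place, so Process 1 spreads the higher node.

Process 1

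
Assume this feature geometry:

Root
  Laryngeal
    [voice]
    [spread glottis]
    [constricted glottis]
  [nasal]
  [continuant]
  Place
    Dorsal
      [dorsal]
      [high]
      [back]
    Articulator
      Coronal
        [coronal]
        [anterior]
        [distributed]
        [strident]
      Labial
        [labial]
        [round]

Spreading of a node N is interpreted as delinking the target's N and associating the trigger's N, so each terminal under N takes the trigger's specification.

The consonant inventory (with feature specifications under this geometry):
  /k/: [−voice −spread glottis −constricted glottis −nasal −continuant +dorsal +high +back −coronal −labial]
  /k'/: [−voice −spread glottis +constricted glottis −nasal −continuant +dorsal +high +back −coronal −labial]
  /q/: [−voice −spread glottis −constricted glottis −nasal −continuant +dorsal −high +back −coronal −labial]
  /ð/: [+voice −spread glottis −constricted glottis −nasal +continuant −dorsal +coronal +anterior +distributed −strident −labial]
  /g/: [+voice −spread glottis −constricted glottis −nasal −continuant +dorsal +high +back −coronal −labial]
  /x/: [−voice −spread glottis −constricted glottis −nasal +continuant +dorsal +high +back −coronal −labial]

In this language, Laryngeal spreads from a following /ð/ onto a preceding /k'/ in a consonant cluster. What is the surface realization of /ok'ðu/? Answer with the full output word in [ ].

[ogðu]

Terminals under Laryngeal in this geometry: [voice], [spread glottis], [constricted glottis].
Spreading Laryngeal from /ð/ onto /k'/ replaces those values with /ð/'s: [+voice], [−spread glottis], [−constricted glottis]. Features outside Laryngeal ([nasal], [continuant], [dorsal], …) stay as in /k'/.
The resulting bundle matches /g/ in the inventory; substituting it for /k'/ gives [ogðu].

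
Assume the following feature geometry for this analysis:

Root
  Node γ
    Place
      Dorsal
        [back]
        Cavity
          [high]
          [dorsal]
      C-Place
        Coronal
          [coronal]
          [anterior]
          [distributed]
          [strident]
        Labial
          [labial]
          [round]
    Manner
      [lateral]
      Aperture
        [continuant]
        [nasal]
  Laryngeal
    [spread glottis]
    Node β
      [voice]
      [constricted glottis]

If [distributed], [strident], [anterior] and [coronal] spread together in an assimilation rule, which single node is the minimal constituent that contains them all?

Coronal

[distributed] is immediately dominated by Coronal.
[strident] is immediately dominated by Coronal.
[anterior] is immediately dominated by Coronal.
[coronal] is immediately dominated by Coronal.
Coronal is the lowest common ancestor — every listed feature sits under it, and no single subconstituent of Coronal covers them all.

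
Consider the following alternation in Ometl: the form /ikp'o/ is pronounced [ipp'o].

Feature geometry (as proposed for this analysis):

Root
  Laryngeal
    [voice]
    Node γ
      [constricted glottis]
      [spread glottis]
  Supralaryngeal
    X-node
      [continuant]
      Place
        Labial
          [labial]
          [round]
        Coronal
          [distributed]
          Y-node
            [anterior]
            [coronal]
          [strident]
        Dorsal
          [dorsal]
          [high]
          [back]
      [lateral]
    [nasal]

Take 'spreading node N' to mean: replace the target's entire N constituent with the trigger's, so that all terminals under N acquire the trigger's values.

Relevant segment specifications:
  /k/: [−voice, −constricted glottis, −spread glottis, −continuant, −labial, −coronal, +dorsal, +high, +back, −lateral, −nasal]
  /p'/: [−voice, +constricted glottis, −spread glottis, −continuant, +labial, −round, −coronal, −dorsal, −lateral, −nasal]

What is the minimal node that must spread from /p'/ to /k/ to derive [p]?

Place

Comparing /k/ with its surface form [p], the features that change are [labial], [round], [dorsal], [high], [back].
In this geometry the lowest node dominating all of them is Place: every daughter of Place dominates only a proper subset, so no lower node suffices.
Delinking /k/'s Place and associating /p'/'s Place gives precisely the feature bundle of [p].
[constricted glottis], a feature on which the two segments disagree outside Place, is unchanged — nothing dominating it spread, and Place is the minimal sufficient constituent.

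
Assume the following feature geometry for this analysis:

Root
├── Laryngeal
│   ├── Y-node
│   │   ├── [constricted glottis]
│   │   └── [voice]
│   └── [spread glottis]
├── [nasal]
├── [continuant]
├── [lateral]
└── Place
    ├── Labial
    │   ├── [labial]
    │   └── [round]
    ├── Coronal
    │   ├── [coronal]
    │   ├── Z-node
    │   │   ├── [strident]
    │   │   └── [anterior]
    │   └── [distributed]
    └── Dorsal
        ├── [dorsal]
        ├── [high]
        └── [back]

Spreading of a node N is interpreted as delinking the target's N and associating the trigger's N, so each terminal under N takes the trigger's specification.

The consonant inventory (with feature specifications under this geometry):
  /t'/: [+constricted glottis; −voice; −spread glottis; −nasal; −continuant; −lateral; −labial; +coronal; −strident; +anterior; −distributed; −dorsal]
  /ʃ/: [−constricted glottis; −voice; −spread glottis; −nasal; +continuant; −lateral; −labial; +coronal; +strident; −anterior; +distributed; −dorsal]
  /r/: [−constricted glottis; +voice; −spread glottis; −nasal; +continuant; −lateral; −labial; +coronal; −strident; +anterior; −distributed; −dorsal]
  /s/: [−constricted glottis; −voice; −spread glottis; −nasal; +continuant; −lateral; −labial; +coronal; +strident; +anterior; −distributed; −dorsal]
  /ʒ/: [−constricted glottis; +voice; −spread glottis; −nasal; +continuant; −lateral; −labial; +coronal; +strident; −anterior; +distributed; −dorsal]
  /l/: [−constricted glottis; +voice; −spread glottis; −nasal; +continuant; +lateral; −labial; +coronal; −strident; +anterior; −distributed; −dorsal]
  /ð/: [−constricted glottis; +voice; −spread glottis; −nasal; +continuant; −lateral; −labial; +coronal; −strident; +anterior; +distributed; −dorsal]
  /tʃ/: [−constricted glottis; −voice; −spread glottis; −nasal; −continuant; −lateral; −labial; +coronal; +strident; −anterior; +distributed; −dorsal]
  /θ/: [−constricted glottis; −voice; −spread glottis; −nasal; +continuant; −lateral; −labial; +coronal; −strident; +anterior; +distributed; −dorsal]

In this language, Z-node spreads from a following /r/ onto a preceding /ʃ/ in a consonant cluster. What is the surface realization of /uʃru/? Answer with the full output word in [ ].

[uθru]

The Z-node node dominates the terminals [strident], [anterior].
The target acquires /r/'s values for everything under Z-node — [−strident], [+anterior] — while keeping its own [constricted glottis], [voice], [spread glottis], ….
This feature bundle is that of [θ], so /uʃru/ surfaces as [uθru].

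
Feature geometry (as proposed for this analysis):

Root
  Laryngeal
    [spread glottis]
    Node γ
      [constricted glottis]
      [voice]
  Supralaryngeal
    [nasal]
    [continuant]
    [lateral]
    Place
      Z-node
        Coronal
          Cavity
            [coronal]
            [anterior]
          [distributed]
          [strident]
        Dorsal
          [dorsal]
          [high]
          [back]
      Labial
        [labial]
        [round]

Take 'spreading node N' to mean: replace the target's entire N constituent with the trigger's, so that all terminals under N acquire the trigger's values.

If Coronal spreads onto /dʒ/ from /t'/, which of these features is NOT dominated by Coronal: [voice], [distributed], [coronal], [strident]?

[voice]

The terminals dominated by Coronal are [coronal], [anterior], [distributed], [strident].
[coronal], [distributed], [strident] all lie under Coronal, so they are overwritten when Coronal spreads.
But [voice] is a dependent of Node γ, outside Coronal; it is therefore untouched by the spreading.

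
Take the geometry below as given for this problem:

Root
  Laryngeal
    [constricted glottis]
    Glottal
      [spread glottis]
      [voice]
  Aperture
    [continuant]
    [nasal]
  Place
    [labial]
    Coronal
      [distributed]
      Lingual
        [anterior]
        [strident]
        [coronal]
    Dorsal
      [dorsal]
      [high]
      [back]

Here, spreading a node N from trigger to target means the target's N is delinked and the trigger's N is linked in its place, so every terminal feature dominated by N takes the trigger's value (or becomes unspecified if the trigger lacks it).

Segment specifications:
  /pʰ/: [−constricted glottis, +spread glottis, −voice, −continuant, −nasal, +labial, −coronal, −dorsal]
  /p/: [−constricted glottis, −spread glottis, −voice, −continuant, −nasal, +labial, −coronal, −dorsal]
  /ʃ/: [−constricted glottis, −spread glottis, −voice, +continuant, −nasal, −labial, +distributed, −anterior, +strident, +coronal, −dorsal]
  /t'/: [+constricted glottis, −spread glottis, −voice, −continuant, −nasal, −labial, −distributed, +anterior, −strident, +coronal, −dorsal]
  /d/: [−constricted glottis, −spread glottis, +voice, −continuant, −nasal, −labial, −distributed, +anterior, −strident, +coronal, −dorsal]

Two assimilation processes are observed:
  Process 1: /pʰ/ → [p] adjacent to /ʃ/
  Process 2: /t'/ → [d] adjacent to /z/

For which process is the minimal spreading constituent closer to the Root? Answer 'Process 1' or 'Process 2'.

In Process 1, [spread glottis] changes, so the minimal spreading node is [spread glottis] at depth 3.
Process 2 alters [voice], [constricted glottis]; the lowest common ancestor is Laryngeal (depth 1 from Root).
Laryngeal (depth 1) sits above [spread glottis] (depth 3), making Process 2 the one with the higher spreading node.

Process 2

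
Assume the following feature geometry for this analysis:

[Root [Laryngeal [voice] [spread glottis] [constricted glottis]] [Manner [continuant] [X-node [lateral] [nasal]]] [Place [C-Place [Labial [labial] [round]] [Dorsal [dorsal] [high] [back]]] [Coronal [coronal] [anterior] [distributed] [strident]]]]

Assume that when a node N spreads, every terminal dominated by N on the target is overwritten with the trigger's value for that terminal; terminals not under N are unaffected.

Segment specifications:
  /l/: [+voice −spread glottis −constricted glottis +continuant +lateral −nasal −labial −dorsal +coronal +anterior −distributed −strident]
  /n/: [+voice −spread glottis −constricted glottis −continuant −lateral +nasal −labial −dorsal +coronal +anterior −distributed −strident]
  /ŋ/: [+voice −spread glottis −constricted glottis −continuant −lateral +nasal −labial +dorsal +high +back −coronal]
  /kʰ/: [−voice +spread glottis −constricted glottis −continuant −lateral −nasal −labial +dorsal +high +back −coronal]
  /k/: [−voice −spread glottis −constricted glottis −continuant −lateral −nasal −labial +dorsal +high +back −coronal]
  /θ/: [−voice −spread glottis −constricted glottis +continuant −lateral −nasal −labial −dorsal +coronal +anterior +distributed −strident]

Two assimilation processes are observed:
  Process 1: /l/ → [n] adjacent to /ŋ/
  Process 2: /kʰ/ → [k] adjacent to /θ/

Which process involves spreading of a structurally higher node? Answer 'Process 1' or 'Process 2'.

Process 1

Process 1 alters [nasal], [continuant], [lateral]; the lowest common ancestor is Manner (depth 1 from Root).
Process 2 alters [spread glottis]; the lowest dominating node is [spread glottis] (depth 2 from Root).
Depth 1 < depth 2; Process 1 involves the structurally higher constituent Manner.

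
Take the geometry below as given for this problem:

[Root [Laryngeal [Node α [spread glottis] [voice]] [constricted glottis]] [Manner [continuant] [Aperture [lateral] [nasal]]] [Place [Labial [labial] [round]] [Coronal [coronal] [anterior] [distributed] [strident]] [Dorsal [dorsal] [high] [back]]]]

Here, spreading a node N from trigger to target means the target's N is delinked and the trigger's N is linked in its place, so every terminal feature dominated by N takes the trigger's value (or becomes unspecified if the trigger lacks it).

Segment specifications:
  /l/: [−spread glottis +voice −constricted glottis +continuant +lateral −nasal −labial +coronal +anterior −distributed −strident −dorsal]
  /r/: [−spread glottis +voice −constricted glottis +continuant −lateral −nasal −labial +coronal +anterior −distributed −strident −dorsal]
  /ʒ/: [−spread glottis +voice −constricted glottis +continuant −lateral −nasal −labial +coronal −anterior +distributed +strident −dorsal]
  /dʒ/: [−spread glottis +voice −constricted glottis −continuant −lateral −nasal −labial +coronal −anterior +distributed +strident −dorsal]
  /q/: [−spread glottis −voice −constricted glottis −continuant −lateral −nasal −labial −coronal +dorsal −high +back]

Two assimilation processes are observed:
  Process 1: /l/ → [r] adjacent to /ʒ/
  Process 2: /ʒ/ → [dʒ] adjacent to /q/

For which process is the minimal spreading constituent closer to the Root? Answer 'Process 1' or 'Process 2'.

Process 1: the feature that changes is [lateral]; the minimal node is [lateral] (depth 3).
Process 2: the feature that changes is [continuant]; the minimal node is [continuant] (depth 2).
[continuant] (depth 2) sits above [lateral] (depth 3), making Process 2 the one with the higher spreading node.

Process 2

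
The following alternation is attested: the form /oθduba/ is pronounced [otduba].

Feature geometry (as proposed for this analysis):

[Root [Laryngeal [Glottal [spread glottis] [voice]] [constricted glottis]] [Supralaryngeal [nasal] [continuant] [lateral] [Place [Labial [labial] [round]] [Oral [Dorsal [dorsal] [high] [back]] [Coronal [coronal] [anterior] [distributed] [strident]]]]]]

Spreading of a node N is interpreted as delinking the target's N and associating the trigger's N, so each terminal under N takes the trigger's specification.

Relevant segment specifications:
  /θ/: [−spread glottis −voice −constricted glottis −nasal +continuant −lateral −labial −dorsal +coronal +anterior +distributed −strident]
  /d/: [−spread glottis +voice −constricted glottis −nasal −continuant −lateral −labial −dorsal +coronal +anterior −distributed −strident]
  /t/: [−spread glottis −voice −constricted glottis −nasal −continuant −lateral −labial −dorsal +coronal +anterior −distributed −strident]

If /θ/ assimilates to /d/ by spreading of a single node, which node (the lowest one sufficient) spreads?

Comparing /θ/ with its surface form [t], the features that change are [continuant], [distributed].
Tracing each changed feature up the tree, the paths first meet at Supralaryngeal; any lower node misses at least one of them.
If Supralaryngeal spreads, every terminal under it takes /d/'s value, producing [t] as observed.
[voice] — on which /d/ differs from /θ/ — is unchanged, so Root cannot have spread; the constituent is no larger than Supralaryngeal.

Supralaryngeal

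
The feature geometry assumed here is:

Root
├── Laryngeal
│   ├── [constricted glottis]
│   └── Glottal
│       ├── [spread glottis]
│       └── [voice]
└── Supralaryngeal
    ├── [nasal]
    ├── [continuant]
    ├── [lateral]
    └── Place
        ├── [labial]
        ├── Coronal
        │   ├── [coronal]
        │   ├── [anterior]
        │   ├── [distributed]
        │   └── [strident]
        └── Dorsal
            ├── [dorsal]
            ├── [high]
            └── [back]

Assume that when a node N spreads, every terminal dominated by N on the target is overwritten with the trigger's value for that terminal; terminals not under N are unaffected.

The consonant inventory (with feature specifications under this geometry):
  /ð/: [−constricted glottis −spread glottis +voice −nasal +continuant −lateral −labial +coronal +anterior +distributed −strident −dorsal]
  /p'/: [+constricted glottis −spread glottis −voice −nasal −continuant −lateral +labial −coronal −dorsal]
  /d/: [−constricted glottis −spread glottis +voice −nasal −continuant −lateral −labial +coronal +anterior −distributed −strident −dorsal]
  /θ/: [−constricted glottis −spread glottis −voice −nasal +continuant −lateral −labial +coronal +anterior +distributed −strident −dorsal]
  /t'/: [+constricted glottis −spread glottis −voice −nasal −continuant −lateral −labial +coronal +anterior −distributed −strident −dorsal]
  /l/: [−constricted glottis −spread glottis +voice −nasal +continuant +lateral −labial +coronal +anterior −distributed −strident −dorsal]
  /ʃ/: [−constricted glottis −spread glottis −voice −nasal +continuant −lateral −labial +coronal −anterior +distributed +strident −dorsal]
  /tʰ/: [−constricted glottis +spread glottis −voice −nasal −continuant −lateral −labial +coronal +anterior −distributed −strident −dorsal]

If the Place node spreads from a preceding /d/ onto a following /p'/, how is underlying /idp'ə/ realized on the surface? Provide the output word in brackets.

[idt'ə]

The Place node dominates the terminals [labial], [coronal], [anterior], [distributed], [strident], [dorsal], [high], [back].
After delinking /p'/'s Place and linking /d/'s, the affected terminals become [−labial], [+coronal], [+anterior], [−distributed], [−strident], [−dorsal]; [constricted glottis], [spread glottis], [voice], … (outside Place) are retained from /p'/.
The resulting bundle matches /t'/ in the inventory; substituting it for /p'/ gives [idt'ə].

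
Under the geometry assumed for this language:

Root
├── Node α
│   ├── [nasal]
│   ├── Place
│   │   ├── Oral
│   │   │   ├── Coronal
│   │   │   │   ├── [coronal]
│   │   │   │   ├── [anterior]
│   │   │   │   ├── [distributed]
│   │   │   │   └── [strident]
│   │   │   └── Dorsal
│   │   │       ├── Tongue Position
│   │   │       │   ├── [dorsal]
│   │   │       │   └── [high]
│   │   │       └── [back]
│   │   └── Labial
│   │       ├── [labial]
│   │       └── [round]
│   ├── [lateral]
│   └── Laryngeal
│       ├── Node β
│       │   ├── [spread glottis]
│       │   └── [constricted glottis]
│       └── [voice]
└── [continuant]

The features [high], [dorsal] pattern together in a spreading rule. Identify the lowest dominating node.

[high] is immediately dominated by Tongue Position.
[dorsal] is immediately dominated by Tongue Position.
Tongue Position is the lowest common ancestor — every listed feature sits under it, and no single subconstituent of Tongue Position covers them all.

Tongue Position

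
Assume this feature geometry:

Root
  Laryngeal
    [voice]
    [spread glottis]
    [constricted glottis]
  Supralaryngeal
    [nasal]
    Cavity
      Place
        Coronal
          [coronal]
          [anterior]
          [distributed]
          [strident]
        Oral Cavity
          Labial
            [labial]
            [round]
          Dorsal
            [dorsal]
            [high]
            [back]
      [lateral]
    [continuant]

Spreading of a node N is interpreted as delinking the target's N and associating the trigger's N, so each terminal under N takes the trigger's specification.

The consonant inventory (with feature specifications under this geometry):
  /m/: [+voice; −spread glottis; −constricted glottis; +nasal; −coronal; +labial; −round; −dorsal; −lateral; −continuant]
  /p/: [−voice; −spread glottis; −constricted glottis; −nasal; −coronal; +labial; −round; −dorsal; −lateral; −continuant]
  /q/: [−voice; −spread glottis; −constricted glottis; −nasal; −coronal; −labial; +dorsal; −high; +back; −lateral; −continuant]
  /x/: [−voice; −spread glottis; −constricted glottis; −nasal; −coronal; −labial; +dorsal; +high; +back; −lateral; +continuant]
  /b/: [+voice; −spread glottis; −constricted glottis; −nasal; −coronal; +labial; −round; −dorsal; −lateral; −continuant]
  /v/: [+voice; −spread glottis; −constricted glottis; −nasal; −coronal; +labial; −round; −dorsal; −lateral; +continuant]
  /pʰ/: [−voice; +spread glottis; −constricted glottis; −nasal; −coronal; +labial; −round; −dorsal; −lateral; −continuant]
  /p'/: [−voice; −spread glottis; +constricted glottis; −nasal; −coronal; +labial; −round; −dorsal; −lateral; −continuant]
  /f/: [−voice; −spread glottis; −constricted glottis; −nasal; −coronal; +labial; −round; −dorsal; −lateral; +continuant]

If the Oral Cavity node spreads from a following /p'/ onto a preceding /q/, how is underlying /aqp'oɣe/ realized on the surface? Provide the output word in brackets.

Terminals under Oral Cavity in this geometry: [labial], [round], [dorsal], [high], [back].
Spreading Oral Cavity from /p'/ onto /q/ replaces those values with /p'/'s: [+labial], [−round], [−dorsal]. Features outside Oral Cavity ([voice], [spread glottis], [constricted glottis], …) stay as in /q/.
The resulting bundle matches /p/ in the inventory; substituting it for /q/ gives [app'oɣe].

[app'oɣe]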